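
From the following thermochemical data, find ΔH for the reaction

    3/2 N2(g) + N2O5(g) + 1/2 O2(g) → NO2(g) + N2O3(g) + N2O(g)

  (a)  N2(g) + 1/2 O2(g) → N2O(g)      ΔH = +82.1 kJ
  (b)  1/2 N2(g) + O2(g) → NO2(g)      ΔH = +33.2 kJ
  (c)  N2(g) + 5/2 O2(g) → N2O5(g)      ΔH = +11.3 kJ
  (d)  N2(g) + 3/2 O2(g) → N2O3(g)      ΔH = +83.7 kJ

(a) as written: +82.1 kJ
(b) as written: +33.2 kJ
(c) reversed: -11.3 kJ
(d) as written: +83.7 kJ
ΔH = (1)·(+82.1) + (1)·(+33.2) + (-1)·(+11.3) + (1)·(+83.7) = 187.7 kJ

ΔH = 187.7 kJ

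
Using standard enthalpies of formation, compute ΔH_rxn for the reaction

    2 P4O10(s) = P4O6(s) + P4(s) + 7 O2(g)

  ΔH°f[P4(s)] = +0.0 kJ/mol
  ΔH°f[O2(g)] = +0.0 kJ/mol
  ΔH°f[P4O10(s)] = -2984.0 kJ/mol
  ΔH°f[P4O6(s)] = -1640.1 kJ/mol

ΔH°rxn = Σ nΔHf°(products) − Σ nΔHf°(reactants).
Products: 1·(-1640.1) + 1·(+0.0) + 7·(+0.0) = -1640.1
Reactants: 2·(-2984.0) = -5968.0
ΔH_rxn = (-1640.1) − (-5968.0) = 4327.9 kJ/mol

ΔH_rxn = 4327.9 kJ/mol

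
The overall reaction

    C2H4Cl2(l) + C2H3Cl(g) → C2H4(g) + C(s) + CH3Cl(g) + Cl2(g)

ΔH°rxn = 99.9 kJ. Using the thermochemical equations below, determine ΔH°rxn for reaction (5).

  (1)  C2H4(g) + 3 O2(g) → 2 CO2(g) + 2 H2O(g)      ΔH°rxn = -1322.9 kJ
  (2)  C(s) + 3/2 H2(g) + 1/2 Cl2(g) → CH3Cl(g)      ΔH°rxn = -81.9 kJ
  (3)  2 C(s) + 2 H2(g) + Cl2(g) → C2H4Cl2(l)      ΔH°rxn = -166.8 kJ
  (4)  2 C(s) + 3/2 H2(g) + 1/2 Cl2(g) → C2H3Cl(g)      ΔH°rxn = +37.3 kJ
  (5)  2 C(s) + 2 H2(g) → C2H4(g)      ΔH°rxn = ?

(1): not needed (CO2(g) appears nowhere else).
(2) as written (CH3Cl(g) already on the product side): -81.9 kJ
(3) reversed (C2H4Cl2(l) must end up as a reactant): +166.8 kJ
(4) reversed (C2H3Cl(g) must end up as a reactant): -37.3 kJ
(5) as written: contributes x
+99.9 = (-81.9) + (+166.8) + (-37.3) + x
x = (+99.9 − (+47.6)) / (1) = 52.3 kJ

ΔH°rxn = 52.3 kJ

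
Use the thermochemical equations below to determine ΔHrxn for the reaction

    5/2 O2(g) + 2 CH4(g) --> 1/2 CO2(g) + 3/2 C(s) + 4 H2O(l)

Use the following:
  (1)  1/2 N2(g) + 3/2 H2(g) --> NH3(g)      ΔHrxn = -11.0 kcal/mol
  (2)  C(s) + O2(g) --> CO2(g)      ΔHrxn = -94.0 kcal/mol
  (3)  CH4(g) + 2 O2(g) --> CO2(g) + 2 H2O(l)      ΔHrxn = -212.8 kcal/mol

(1): not needed.
(2) reversed and × 3/2: (-3/2)·(-94.0) = +141.0 kcal/mol
(3) × 2: (2)·(-212.8) = -425.6 kcal/mol
ΔHrxn = (+141.0) + (-425.6) = -284.6 kcal/mol

ΔHrxn = -284.6 kcal/mol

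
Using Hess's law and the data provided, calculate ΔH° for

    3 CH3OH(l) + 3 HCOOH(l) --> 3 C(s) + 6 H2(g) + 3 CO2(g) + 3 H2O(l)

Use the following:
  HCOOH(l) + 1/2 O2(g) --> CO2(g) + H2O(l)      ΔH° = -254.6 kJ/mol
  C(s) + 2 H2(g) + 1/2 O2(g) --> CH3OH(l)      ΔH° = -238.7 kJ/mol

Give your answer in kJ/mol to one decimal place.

equation 1 × 3 (scale by 3 for the 3 HCOOH(l)): (3)·(-254.6) = -763.8 kJ/mol
equation 2 reversed and × 3 (reverse to put CH3OH(l) on the reactant side; ×3 to match 3 CH3OH(l) in the target): (-3)·(-238.7) = +716.1 kJ/mol
By Hess's law, ΔH° = (3)·(-254.6) + (-3)·(-238.7) = -47.7 kJ/mol

ΔH° = -47.7 kJ/mol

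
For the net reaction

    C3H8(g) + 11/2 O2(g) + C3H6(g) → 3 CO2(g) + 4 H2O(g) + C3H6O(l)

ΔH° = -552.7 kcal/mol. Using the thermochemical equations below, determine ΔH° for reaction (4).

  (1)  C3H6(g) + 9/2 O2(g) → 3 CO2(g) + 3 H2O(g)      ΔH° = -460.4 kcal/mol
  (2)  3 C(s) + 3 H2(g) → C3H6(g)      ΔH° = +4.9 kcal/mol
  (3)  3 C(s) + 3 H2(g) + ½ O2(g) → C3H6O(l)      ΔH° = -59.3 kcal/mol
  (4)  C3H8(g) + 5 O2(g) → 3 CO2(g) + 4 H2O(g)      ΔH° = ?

ΔH° = -488.5 kcal/mol

(1): not needed.
(2) reversed: -4.9 kcal/mol
(3) as written: -59.3 kcal/mol
(4) as written: contributes x
-552.7 = (-4.9) + (-59.3) + x
x = (-552.7 − (-64.2)) / (1) = -488.5 kcal/mol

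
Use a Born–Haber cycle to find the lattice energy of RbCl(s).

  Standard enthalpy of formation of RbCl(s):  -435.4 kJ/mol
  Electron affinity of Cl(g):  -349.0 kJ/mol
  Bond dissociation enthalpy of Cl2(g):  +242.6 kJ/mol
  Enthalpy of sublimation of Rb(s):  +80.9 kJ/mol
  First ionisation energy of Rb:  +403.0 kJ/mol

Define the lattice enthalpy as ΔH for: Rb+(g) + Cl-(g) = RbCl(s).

ΔHf° = 1·ΔHsub + 1·(ΣIE) + 1/2·D(Cl2) + 1·EA + U
-435.4 = 1·(+80.9) + 1·(+403.0) + 1/2·(+242.6) + 1·(-349.0) + U
U = -435.4 − (+256.2) = -691.6 kJ/mol

U = -691.6 kJ/mol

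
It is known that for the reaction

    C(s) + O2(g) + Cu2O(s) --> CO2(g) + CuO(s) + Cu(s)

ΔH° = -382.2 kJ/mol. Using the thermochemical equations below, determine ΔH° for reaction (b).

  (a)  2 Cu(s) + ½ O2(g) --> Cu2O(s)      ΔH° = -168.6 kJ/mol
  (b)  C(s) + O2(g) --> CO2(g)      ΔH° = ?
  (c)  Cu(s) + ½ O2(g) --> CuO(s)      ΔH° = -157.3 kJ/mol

ΔH° = -393.5 kJ/mol

(a) reversed (reverse to put Cu2O(s) on the reactant side): +168.6 kJ/mol
(b) as written (CO2(g) already on the product side): contributes x
(c) as written (CuO(s) already on the product side): -157.3 kJ/mol
-382.2 = (+168.6) + (-157.3) + x
x = (-382.2 − (+11.3)) / (1) = -393.5 kJ/mol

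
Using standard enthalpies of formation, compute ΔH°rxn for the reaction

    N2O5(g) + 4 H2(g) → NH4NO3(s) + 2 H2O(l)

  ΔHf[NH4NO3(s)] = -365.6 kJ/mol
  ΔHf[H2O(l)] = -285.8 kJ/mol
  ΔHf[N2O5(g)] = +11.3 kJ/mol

Products: 1·(-365.6) + 2·(-285.8) = -937.2
Reactants: 1·(+11.3) + 4·(+0.0) = +11.3
ΔH°rxn = (-937.2) − (+11.3) = -948.5 kJ/mol

ΔH°rxn = -948.5 kJ/mol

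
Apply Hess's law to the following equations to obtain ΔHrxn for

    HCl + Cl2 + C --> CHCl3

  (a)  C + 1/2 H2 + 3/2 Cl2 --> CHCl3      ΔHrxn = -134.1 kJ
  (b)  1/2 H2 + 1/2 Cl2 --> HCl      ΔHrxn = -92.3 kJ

(a) as written: -134.1 kJ
(b) reversed: +92.3 kJ
ΔHrxn = (-134.1) + (+92.3) = -41.8 kJ

ΔHrxn = -41.8 kJ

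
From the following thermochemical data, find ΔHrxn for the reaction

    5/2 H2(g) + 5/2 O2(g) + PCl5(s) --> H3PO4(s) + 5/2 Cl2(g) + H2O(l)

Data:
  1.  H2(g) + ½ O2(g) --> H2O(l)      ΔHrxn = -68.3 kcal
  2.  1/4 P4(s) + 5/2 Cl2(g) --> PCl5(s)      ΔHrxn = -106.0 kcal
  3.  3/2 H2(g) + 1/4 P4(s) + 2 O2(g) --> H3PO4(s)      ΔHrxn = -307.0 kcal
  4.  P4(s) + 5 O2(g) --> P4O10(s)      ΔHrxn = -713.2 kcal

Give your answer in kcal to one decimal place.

eq. 1 as written (H2O(l) already on the product side): -68.3 kcal
eq. 2 reversed (PCl5(s) must end up as a reactant): +106.0 kcal
eq. 3 as written (H3PO4(s) already on the product side): -307.0 kcal
eq. 4: not needed (P4O10(s) appears nowhere else).
ΔHrxn = (-68.3) + (+106.0) + (-307.0) = -269.3 kcal

ΔHrxn = -269.3 kcal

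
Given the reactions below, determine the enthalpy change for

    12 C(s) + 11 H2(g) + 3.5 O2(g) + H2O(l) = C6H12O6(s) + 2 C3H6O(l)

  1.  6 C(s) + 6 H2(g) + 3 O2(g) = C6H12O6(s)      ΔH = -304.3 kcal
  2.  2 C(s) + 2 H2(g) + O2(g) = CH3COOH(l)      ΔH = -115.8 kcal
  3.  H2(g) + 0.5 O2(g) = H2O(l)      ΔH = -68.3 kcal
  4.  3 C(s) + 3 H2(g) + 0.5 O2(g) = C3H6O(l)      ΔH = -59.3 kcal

ΔH = -354.6 kcal

eq. 1 as written: -304.3 kcal
eq. 2: not needed.
eq. 3 reversed: +68.3 kcal
eq. 4 × 2: (2)·(-59.3) = -118.6 kcal
ΔH = (1)·(-304.3) + (-1)·(-68.3) + (2)·(-59.3) = -354.6 kcal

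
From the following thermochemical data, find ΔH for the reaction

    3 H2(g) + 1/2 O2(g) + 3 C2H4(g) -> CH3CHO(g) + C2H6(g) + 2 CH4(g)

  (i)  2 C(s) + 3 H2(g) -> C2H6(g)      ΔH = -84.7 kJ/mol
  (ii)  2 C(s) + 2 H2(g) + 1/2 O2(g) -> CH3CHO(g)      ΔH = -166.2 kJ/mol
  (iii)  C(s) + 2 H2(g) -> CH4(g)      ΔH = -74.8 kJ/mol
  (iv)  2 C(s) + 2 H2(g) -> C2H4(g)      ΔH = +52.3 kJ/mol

(i) as written (C2H6(g) already on the product side): -84.7 kJ/mol
(ii) as written (CH3CHO(g) already on the product side): -166.2 kJ/mol
(iii) × 2 (×2 to match 2 CH4(g) in the target): (2)·(-74.8) = -149.6 kJ/mol
(iv) reversed and × 3 (reverse to put C2H4(g) on the reactant side; scale by 3 for the 3 C2H4(g)): (-3)·(+52.3) = -156.9 kJ/mol
By Hess's law, ΔH = (1)·(-84.7) + (1)·(-166.2) + (2)·(-74.8) + (-3)·(+52.3) = -557.4 kJ/mol

ΔH = -557.4 kJ/mol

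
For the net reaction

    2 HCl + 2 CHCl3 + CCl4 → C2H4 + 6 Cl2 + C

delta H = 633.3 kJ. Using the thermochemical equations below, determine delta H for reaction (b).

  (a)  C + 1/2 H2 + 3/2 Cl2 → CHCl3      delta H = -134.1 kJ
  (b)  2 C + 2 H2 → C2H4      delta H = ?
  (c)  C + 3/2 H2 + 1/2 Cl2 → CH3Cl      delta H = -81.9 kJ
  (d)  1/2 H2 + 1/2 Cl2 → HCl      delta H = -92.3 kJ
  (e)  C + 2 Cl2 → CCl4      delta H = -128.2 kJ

(a) reversed and × 2: (-2)·(-134.1) = +268.2 kJ
(b) as written: contributes x
(c): not needed.
(d) reversed and × 2: (-2)·(-92.3) = +184.6 kJ
(e) reversed: +128.2 kJ
+633.3 = (+268.2) + (+184.6) + (+128.2) + x
x = (+633.3 − (+581.0)) / (1) = 52.3 kJ

delta H = 52.3 kJ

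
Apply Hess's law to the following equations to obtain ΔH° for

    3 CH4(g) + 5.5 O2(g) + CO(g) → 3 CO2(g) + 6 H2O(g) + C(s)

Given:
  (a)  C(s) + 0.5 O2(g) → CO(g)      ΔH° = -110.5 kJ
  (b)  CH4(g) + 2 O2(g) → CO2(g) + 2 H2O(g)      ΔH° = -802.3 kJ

(a) reversed (CO(g) must end up as a reactant): +110.5 kJ
(b) × 3 (scale by 3 for the 3 CH4(g)): (3)·(-802.3) = -2406.9 kJ
By Hess's law, ΔH° = (+110.5) + (-2406.9) = -2296.4 kJ

ΔH° = -2296.4 kJ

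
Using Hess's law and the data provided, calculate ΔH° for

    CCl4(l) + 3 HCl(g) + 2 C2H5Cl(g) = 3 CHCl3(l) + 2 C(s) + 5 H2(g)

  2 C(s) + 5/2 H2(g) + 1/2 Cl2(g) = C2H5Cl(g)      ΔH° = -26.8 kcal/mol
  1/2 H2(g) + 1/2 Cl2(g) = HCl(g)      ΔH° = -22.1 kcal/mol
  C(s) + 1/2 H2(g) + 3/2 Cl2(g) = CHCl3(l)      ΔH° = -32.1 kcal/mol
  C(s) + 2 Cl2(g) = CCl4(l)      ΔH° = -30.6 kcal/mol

equation 1 reversed and × 2 (reverse to put C2H5Cl(g) on the reactant side; scale by 2 for the 2 C2H5Cl(g)): (-2)·(-26.8) = +53.6 kcal/mol
equation 2 reversed and × 3 (HCl(g) must end up as a reactant; ×3 to match 3 HCl(g) in the target): (-3)·(-22.1) = +66.3 kcal/mol
equation 3 × 3 (scale by 3 for the 3 CHCl3(l)): (3)·(-32.1) = -96.3 kcal/mol
equation 4 reversed (reverse to put CCl4(l) on the reactant side): +30.6 kcal/mol
ΔH° = (-2)·(-26.8) + (-3)·(-22.1) + (3)·(-32.1) + (-1)·(-30.6) = 54.2 kcal/mol

ΔH° = 54.2 kcal/mol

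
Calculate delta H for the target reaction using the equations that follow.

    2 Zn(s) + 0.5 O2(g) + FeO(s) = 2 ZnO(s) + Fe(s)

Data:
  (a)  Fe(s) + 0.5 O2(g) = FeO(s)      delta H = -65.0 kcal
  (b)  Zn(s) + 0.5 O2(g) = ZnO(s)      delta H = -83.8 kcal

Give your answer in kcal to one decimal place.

delta H = -102.6 kcal

(a) reversed: +65.0 kcal
(b) × 2: (2)·(-83.8) = -167.6 kcal
delta H = (-1)·(-65.0) + (2)·(-83.8) = -102.6 kcal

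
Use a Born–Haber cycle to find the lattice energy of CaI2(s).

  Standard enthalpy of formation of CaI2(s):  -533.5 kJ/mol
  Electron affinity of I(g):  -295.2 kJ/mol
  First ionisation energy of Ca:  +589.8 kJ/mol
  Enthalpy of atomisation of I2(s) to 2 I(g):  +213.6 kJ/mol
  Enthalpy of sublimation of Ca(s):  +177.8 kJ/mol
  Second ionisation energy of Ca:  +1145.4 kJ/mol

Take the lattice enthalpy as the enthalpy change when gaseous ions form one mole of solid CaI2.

ΔHf° = 1·ΔHsub + 1·(ΣIE) + 1·D(I2) + 2·EA + U
-533.5 = 1·(+177.8) + 1·(+1735.2) + 1·(+213.6) + 2·(-295.2) + U
U = -533.5 − (+1536.2) = -2069.7 kJ/mol

U = -2069.7 kJ/mol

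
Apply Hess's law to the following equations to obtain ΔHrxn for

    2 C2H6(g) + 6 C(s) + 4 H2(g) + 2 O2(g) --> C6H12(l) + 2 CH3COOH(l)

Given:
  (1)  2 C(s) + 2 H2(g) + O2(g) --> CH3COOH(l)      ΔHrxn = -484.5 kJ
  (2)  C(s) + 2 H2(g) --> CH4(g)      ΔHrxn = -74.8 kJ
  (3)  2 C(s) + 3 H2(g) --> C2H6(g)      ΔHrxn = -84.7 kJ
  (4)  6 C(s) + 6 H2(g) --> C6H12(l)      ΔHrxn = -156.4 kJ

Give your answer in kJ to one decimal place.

ΔHrxn = -956.0 kJ

(1) × 2: (2)·(-484.5) = -969.0 kJ
(2): not needed.
(3) reversed and × 2: (-2)·(-84.7) = +169.4 kJ
(4) as written: -156.4 kJ
Combining the equations, ΔHrxn = (2)·(-484.5) + (-2)·(-84.7) + (1)·(-156.4) = -956.0 kJ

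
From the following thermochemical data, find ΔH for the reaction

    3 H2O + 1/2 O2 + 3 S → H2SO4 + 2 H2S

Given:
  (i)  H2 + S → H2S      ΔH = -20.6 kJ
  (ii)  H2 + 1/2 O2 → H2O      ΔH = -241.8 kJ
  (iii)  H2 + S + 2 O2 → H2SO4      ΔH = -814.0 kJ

ΔH = -129.8 kJ

(i) × 2 (×2 to match 2 H2S in the target): (2)·(-20.6) = -41.2 kJ
(ii) reversed and × 3 (H2O must end up as a reactant; scale by 3 for the 3 H2O): (-3)·(-241.8) = +725.4 kJ
(iii) as written (H2SO4 already on the product side): -814.0 kJ
ΔH = (-41.2) + (+725.4) + (-814.0) = -129.8 kJ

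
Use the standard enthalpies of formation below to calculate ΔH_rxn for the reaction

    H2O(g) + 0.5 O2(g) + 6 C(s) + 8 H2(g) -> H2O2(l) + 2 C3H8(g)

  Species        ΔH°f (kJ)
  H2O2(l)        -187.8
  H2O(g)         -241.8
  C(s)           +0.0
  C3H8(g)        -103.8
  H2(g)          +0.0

ΔH_rxn = -153.6 kJ

ΔH°rxn = Σ nΔHf°(products) − Σ nΔHf°(reactants).
Products: 1·(-187.8) + 2·(-103.8) = -395.4
Reactants: 1·(-241.8) + 1/2·(+0.0) + 6·(+0.0) + 8·(+0.0) = -241.8
ΔH_rxn = (-395.4) − (-241.8) = -153.6 kJ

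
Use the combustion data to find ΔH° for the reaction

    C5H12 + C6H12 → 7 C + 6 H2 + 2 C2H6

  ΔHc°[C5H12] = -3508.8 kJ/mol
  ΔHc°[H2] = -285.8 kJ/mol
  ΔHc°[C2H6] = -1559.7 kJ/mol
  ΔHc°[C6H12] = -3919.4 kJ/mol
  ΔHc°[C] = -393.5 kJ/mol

ΔH° = 160.5 kJ/mol

With combustion enthalpies, reactants minus products:
= [1·(-3508.8) + 1·(-3919.4)] − [7·(-393.5) + 6·(-285.8) + 2·(-1559.7)]
= 160.5 kJ/mol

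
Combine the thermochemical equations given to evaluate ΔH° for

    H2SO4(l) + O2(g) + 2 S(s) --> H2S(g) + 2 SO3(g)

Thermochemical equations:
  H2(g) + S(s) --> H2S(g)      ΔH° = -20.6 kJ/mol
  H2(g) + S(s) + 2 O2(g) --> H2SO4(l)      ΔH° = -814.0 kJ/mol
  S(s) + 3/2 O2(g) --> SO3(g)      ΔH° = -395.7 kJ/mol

equation 1 as written (H2S(g) already on the product side): -20.6 kJ/mol
equation 2 reversed (H2SO4(l) must end up as a reactant): +814.0 kJ/mol
equation 3 × 2 (scale by 2 for the 2 SO3(g)): (2)·(-395.7) = -791.4 kJ/mol
Since enthalpy is a state function, ΔH° = (1)·(-20.6) + (-1)·(-814.0) + (2)·(-395.7) = 2.0 kJ/mol

ΔH° = 2.0 kJ/mol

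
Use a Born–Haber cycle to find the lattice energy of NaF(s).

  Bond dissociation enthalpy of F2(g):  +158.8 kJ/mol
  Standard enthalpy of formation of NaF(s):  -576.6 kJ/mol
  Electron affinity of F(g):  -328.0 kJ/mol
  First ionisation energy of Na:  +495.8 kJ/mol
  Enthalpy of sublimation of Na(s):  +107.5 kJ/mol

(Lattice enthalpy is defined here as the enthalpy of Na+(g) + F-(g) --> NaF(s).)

U = -931.3 kJ/mol

ΔHf° = 1·ΔHsub + 1·(ΣIE) + 1/2·D(F2) + 1·EA + U
-576.6 = 1·(+107.5) + 1·(+495.8) + 1/2·(+158.8) + 1·(-328.0) + U
U = -576.6 − (+354.7) = -931.3 kJ/mol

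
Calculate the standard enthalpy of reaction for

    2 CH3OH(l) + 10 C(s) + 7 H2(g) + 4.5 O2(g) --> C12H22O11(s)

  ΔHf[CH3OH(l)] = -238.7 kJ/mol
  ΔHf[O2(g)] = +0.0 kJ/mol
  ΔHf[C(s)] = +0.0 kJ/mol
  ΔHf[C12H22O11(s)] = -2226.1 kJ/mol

Products: 1·(-2226.1) = -2226.1
Reactants: 2·(-238.7) + 10·(+0.0) + 7·(+0.0) + 9/2·(+0.0) = -477.4
ΔHrxn = (-2226.1) − (-477.4) = -1748.7 kJ/mol

ΔHrxn = -1748.7 kJ/mol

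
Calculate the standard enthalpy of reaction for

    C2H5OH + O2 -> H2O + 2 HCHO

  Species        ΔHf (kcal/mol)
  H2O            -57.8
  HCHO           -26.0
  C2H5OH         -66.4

ΔH_rxn = -43.4 kcal/mol

Products: 1·(-57.8) + 2·(-26.0) = -109.8
Reactants: 1·(-66.4) + 1·(+0.0) = -66.4
ΔH_rxn = (-109.8) − (-66.4) = -43.4 kcal/mol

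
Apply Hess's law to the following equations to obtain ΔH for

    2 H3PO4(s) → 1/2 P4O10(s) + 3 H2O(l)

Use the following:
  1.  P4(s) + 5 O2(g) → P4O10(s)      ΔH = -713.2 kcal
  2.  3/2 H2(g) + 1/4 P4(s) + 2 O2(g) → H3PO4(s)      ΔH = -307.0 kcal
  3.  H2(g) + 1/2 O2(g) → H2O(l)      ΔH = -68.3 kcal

eq. 1 × 1/2: (1/2)·(-713.2) = -356.6 kcal
eq. 2 reversed and × 2: (-2)·(-307.0) = +614.0 kcal
eq. 3 × 3: (3)·(-68.3) = -204.9 kcal
ΔH = (-356.6) + (+614.0) + (-204.9) = 52.5 kcal

ΔH = 52.5 kcal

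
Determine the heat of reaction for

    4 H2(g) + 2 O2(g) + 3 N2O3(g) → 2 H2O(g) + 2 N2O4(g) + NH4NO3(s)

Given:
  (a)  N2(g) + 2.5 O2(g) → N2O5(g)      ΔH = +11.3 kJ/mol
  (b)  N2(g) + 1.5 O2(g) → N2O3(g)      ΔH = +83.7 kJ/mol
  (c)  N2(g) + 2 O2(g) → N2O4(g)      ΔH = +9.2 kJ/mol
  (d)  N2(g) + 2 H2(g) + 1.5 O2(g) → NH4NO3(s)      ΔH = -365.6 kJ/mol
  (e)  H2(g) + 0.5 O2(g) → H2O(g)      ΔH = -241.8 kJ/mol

(a): not needed (N2O5(g) appears nowhere else).
(b) reversed and × 3 (reverse to put N2O3(g) on the reactant side; scale by 3 for the 3 N2O3(g)): (-3)·(+83.7) = -251.1 kJ/mol
(c) × 2 (scale by 2 for the 2 N2O4(g)): (2)·(+9.2) = +18.4 kJ/mol
(d) as written (NH4NO3(s) already on the product side): -365.6 kJ/mol
(e) × 2 (scale by 2 for the 2 H2O(g)): (2)·(-241.8) = -483.6 kJ/mol
ΔH = (-251.1) + (+18.4) + (-365.6) + (-483.6) = -1081.9 kJ/mol

ΔH = -1081.9 kJ/mol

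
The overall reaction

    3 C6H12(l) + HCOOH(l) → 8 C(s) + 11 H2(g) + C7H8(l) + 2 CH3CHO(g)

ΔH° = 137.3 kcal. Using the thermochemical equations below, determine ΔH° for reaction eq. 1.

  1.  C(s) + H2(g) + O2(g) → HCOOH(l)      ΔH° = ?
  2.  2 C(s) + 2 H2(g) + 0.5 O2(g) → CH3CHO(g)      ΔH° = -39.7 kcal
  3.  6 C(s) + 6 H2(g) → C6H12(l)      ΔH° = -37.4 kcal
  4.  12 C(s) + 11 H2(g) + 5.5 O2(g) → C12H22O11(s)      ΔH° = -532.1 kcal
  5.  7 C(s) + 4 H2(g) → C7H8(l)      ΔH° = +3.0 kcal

eq. 1 reversed (reverse to put HCOOH(l) on the reactant side): contributes −x
eq. 2 × 2 (scale by 2 for the 2 CH3CHO(g)): (2)·(-39.7) = -79.4 kcal
eq. 3 reversed and × 3 (C6H12(l) must end up as a reactant; scale by 3 for the 3 C6H12(l)): (-3)·(-37.4) = +112.2 kcal
eq. 4: not needed (C12H22O11(s) appears nowhere else).
eq. 5 as written (C7H8(l) already on the product side): +3.0 kcal
+137.3 = (-79.4) + (+112.2) + (+3.0) − x
x = (+137.3 − (+35.8)) / (-1) = -101.5 kcal

ΔH° = -101.5 kcal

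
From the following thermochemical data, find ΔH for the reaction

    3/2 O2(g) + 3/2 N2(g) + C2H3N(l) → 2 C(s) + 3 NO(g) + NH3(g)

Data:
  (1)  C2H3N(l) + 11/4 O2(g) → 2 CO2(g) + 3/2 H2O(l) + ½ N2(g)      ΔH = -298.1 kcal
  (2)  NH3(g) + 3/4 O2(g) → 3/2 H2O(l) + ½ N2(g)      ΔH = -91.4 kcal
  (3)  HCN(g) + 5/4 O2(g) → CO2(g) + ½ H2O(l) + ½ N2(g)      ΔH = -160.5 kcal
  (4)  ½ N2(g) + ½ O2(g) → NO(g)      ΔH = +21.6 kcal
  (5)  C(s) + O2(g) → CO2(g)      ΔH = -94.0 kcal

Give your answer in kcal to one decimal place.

ΔH = 46.1 kcal

(1) as written: -298.1 kcal
(2) reversed: +91.4 kcal
(3): not needed.
(4) × 3: (3)·(+21.6) = +64.8 kcal
(5) reversed and × 2: (-2)·(-94.0) = +188.0 kcal
Summing the manipulated equations, ΔH = (1)·(-298.1) + (-1)·(-91.4) + (3)·(+21.6) + (-2)·(-94.0) = 46.1 kcal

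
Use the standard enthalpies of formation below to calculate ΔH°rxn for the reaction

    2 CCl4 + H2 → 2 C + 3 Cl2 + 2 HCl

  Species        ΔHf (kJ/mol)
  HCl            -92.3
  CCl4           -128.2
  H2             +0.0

Products: 2·(+0.0) + 3·(+0.0) + 2·(-92.3) = -184.6
Reactants: 2·(-128.2) + 1·(+0.0) = -256.4
ΔH°rxn = (-184.6) − (-256.4) = 71.8 kJ/mol

ΔH°rxn = 71.8 kJ/mol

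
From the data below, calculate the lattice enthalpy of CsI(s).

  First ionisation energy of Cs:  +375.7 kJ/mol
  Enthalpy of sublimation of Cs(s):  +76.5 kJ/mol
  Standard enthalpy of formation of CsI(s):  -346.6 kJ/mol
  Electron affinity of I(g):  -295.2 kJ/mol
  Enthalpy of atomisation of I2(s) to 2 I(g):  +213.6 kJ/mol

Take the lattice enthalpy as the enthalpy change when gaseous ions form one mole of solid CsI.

U = -610.4 kJ/mol

ΔHf° = 1·ΔHsub + 1·(ΣIE) + 1/2·D(I2) + 1·EA + U
-346.6 = 1·(+76.5) + 1·(+375.7) + 1/2·(+213.6) + 1·(-295.2) + U
U = -346.6 − (+263.8) = -610.4 kJ/mol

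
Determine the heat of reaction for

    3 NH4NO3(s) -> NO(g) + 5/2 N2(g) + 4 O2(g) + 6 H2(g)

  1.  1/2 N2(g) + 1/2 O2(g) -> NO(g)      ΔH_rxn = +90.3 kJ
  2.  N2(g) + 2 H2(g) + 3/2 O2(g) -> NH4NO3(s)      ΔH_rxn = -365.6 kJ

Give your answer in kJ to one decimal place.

eq. 1 as written: +90.3 kJ
eq. 2 reversed and × 3: (-3)·(-365.6) = +1096.8 kJ
Since enthalpy is a state function, ΔH_rxn = (1)·(+90.3) + (-3)·(-365.6) = 1187.1 kJ

ΔH_rxn = 1187.1 kJ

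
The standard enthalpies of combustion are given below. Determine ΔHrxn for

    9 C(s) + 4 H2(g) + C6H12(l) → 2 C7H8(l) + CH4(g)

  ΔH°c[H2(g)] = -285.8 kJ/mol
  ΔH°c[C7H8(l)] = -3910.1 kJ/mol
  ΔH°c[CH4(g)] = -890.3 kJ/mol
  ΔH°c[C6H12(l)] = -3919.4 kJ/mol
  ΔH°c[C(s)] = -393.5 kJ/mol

ΔHrxn = 106.4 kJ/mol

Using ΔH = Σ nΔHc°(reactants) − Σ nΔHc°(products):
= [9·(-393.5) + 4·(-285.8) + 1·(-3919.4)] − [2·(-3910.1) + 1·(-890.3)]
= 106.4 kJ/mol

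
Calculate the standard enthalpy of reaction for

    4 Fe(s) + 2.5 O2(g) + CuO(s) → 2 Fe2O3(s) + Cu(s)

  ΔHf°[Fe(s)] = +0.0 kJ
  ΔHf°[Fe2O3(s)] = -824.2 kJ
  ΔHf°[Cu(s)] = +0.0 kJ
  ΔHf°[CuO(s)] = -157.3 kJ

ΔH°rxn = -1491.1 kJ

Products: 2·(-824.2) + 1·(+0.0) = -1648.4
Reactants: 4·(+0.0) + 5/2·(+0.0) + 1·(-157.3) = -157.3
ΔH°rxn = (-1648.4) − (-157.3) = -1491.1 kJ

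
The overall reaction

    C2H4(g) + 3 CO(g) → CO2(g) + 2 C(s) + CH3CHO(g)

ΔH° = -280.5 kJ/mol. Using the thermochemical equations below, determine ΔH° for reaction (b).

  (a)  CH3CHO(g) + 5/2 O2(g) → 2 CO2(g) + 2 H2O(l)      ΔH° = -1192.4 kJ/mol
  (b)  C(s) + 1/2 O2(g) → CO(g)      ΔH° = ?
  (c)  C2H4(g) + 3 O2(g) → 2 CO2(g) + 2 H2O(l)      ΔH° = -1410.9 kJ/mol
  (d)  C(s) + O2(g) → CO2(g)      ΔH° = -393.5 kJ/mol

ΔH° = -110.5 kJ/mol

(a) reversed: +1192.4 kJ/mol
(b) reversed and × 3: contributes −3·x
(c) as written: -1410.9 kJ/mol
(d) as written: -393.5 kJ/mol
-280.5 = (+1192.4) + (-1410.9) + (-393.5) − 3·x
x = (-280.5 − (-612.0)) / (-3) = -110.5 kJ/mol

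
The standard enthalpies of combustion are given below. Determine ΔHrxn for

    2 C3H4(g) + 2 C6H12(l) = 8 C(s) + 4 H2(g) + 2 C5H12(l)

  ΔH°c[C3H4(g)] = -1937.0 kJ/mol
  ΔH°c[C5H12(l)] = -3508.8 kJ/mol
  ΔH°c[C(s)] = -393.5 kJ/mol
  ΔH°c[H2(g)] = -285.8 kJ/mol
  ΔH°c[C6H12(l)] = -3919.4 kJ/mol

With combustion enthalpies, reactants minus products:
= [2·(-1937.0) + 2·(-3919.4)] − [8·(-393.5) + 4·(-285.8) + 2·(-3508.8)]
= -404.0 kJ/mol

ΔHrxn = -404.0 kJ/mol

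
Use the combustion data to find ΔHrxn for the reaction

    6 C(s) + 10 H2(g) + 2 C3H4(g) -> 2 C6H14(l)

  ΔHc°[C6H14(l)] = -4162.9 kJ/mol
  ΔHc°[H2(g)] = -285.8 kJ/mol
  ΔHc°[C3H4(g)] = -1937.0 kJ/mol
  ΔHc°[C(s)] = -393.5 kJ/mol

ΔHrxn = -767.2 kJ/mol

Using ΔH = Σ nΔHc°(reactants) − Σ nΔHc°(products):
= [6·(-393.5) + 10·(-285.8) + 2·(-1937.0)] − [2·(-4162.9)]
= -767.2 kJ/mol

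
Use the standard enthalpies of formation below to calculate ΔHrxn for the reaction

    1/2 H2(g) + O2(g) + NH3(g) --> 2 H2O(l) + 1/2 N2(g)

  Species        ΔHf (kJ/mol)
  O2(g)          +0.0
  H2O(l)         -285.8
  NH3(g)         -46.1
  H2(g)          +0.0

ΔH°rxn = Σ nΔHf°(products) − Σ nΔHf°(reactants).
Products: 2·(-285.8) + 1/2·(+0.0) = -571.6
Reactants: 1/2·(+0.0) + 1·(+0.0) + 1·(-46.1) = -46.1
ΔHrxn = (-571.6) − (-46.1) = -525.5 kJ/mol

ΔHrxn = -525.5 kJ/mol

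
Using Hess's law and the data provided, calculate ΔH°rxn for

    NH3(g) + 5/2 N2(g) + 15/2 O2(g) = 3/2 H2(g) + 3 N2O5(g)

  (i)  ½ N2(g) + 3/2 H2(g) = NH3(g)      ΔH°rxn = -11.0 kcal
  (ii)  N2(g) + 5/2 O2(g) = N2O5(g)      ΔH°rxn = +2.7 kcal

ΔH°rxn = 19.1 kcal

(i) reversed: +11.0 kcal
(ii) × 3: (3)·(+2.7) = +8.1 kcal
By Hess's law, ΔH°rxn = (-1)·(-11.0) + (3)·(+2.7) = 19.1 kcal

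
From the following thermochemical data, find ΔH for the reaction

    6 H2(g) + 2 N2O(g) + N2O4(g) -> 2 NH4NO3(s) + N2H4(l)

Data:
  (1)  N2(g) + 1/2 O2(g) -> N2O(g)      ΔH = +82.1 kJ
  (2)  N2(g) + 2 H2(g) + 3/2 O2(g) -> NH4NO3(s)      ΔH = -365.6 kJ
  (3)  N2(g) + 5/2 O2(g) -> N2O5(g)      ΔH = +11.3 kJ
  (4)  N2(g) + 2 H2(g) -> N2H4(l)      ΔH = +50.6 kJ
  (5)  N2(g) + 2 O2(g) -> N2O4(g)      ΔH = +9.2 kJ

(1) reversed and × 2: (-2)·(+82.1) = -164.2 kJ
(2) × 2: (2)·(-365.6) = -731.2 kJ
(3): not needed.
(4) as written: +50.6 kJ
(5) reversed: -9.2 kJ
ΔH = (-2)·(+82.1) + (2)·(-365.6) + (1)·(+50.6) + (-1)·(+9.2) = -854.0 kJ

ΔH = -854.0 kJ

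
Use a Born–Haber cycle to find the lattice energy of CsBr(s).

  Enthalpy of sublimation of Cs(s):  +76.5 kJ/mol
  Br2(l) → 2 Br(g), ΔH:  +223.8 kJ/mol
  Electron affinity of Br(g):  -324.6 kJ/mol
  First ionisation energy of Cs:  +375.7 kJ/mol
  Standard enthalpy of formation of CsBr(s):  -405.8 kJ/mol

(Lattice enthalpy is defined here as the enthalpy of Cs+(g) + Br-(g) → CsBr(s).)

ΔHf° = 1·ΔHsub + 1·(ΣIE) + 1/2·D(Br2) + 1·EA + U
-405.8 = 1·(+76.5) + 1·(+375.7) + 1/2·(+223.8) + 1·(-324.6) + U
U = -405.8 − (+239.5) = -645.3 kJ/mol

U = -645.3 kJ/mol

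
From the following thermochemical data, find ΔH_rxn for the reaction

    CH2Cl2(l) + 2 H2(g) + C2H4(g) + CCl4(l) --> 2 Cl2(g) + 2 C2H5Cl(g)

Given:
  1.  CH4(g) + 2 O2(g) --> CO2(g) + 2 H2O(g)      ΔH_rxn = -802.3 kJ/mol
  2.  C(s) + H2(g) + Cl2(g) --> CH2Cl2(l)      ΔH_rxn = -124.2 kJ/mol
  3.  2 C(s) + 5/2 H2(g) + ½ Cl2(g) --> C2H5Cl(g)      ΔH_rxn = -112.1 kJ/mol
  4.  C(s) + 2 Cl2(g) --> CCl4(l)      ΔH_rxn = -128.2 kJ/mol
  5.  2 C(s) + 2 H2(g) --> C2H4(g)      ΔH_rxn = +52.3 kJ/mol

ΔH_rxn = -24.1 kJ/mol

eq. 1: not needed.
eq. 2 reversed: +124.2 kJ/mol
eq. 3 × 2: (2)·(-112.1) = -224.2 kJ/mol
eq. 4 reversed: +128.2 kJ/mol
eq. 5 reversed: -52.3 kJ/mol
Summing the manipulated equations, ΔH_rxn = (-1)·(-124.2) + (2)·(-112.1) + (-1)·(-128.2) + (-1)·(+52.3) = -24.1 kJ/mol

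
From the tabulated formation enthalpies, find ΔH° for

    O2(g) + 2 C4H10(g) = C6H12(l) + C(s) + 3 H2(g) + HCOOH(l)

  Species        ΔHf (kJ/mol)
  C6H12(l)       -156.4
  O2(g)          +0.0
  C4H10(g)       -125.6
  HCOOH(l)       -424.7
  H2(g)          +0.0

ΔH°rxn = Σ nΔHf°(products) − Σ nΔHf°(reactants).
Products: 1·(-156.4) + 1·(+0.0) + 3·(+0.0) + 1·(-424.7) = -581.1
Reactants: 1·(+0.0) + 2·(-125.6) = -251.2
ΔH° = (-581.1) − (-251.2) = -329.9 kJ/mol

ΔH° = -329.9 kJ/mol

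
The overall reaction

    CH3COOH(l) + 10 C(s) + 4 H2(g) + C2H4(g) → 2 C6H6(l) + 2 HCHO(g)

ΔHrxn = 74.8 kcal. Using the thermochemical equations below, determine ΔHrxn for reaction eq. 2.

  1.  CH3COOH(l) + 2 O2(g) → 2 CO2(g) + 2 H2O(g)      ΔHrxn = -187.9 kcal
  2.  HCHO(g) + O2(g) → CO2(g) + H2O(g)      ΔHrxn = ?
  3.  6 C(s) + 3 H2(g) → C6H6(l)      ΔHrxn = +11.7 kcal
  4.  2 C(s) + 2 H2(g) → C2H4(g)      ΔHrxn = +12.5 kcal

eq. 1 as written (CH3COOH(l) already on the reactant side): -187.9 kcal
eq. 2 reversed and × 2 (HCHO(g) must end up as a product; scale by 2 for the 2 HCHO(g)): contributes −2·x
eq. 3 × 2 (scale by 2 for the 2 C6H6(l)): (2)·(+11.7) = +23.4 kcal
eq. 4 reversed (C2H4(g) must end up as a reactant): -12.5 kcal
+74.8 = (-187.9) + (+23.4) + (-12.5) − 2·x
x = (+74.8 − (-177.0)) / (-2) = -125.9 kcal

ΔHrxn = -125.9 kcal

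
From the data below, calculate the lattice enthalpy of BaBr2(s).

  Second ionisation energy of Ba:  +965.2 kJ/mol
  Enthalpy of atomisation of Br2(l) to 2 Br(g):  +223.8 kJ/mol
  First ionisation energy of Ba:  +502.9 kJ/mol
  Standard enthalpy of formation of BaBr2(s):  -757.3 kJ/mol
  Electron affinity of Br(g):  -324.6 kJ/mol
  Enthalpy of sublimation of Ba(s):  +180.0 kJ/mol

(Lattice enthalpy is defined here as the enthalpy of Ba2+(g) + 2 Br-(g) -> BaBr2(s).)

ΔHf° = 1·ΔHsub + 1·(ΣIE) + 1·D(Br2) + 2·EA + U
-757.3 = 1·(+180.0) + 1·(+1468.1) + 1·(+223.8) + 2·(-324.6) + U
U = -757.3 − (+1222.7) = -1980.0 kJ/mol

U = -1980.0 kJ/mol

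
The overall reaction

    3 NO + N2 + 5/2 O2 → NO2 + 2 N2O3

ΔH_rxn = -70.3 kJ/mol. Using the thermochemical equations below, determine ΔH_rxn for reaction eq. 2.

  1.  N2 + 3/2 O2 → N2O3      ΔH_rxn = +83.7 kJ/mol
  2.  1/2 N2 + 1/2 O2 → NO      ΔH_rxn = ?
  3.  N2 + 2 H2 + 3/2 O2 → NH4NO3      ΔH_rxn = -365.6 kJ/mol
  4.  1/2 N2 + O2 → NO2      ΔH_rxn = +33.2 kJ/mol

eq. 1 × 2 (×2 to match 2 N2O3 in the target): (2)·(+83.7) = +167.4 kJ/mol
eq. 2 reversed and × 3 (reverse to put NO on the reactant side; scale by 3 for the 3 NO): contributes −3·x
eq. 3: not needed (NH4NO3 appears nowhere else).
eq. 4 as written (NO2 already on the product side): +33.2 kJ/mol
-70.3 = (+167.4) + (+33.2) − 3·x
x = (-70.3 − (+200.6)) / (-3) = 90.3 kJ/mol

ΔH_rxn = 90.3 kJ/mol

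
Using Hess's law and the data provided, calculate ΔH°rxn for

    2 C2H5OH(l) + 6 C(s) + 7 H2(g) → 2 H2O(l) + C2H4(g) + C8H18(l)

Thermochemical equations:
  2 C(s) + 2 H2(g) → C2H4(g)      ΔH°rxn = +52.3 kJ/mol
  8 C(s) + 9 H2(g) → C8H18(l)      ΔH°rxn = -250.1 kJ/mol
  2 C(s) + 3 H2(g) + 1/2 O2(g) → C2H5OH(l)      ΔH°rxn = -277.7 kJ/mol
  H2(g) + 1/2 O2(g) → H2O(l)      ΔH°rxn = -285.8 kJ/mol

equation 1 as written (C2H4(g) already on the product side): +52.3 kJ/mol
equation 2 as written (C8H18(l) already on the product side): -250.1 kJ/mol
equation 3 reversed and × 2 (reverse to put C2H5OH(l) on the reactant side; scale by 2 for the 2 C2H5OH(l)): (-2)·(-277.7) = +555.4 kJ/mol
equation 4 × 2 (scale by 2 for the 2 H2O(l)): (2)·(-285.8) = -571.6 kJ/mol
ΔH°rxn = (1)·(+52.3) + (1)·(-250.1) + (-2)·(-277.7) + (2)·(-285.8) = -214.0 kJ/mol

ΔH°rxn = -214.0 kJ/mol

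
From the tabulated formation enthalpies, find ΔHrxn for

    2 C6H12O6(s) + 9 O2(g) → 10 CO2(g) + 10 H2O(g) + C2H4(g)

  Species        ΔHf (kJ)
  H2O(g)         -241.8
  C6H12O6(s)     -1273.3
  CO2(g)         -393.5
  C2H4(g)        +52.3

ΔHrxn = -3754.1 kJ

ΔH°rxn = Σ nΔHf°(products) − Σ nΔHf°(reactants).
Products: 10·(-393.5) + 10·(-241.8) + 1·(+52.3) = -6300.7
Reactants: 2·(-1273.3) + 9·(+0.0) = -2546.6
ΔHrxn = (-6300.7) − (-2546.6) = -3754.1 kJ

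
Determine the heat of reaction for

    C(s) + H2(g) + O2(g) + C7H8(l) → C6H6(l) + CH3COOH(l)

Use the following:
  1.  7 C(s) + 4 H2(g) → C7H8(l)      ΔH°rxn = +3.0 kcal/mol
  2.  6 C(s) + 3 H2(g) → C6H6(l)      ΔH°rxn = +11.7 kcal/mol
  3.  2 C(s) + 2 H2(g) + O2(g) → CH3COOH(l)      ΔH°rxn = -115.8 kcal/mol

eq. 1 reversed (C7H8(l) must end up as a reactant): -3.0 kcal/mol
eq. 2 as written (C6H6(l) already on the product side): +11.7 kcal/mol
eq. 3 as written (CH3COOH(l) already on the product side): -115.8 kcal/mol
ΔH°rxn = (-1)·(+3.0) + (1)·(+11.7) + (1)·(-115.8) = -107.1 kcal/mol

ΔH°rxn = -107.1 kcal/mol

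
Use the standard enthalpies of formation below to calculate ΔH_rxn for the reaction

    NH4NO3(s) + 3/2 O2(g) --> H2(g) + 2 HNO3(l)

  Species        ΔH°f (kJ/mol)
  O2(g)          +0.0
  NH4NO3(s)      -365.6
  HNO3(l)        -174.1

ΔH_rxn = 17.4 kJ/mol

ΔH°rxn = Σ nΔHf°(products) − Σ nΔHf°(reactants).
Products: 1·(+0.0) + 2·(-174.1) = -348.2
Reactants: 1·(-365.6) + 3/2·(+0.0) = -365.6
ΔH_rxn = (-348.2) − (-365.6) = 17.4 kJ/mol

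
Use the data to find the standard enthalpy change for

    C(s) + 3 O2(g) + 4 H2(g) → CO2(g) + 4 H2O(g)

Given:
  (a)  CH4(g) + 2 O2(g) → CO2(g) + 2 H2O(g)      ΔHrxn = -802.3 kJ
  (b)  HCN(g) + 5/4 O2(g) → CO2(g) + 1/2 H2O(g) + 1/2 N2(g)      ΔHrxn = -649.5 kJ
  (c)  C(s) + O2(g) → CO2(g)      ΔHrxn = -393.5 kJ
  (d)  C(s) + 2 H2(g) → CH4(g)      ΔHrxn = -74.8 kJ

(a) × 2: (2)·(-802.3) = -1604.6 kJ
(b): not needed (HCN(g) appears nowhere else).
(c) reversed: +393.5 kJ
(d) × 2 (×2 to match 4 H2(g) in the target): (2)·(-74.8) = -149.6 kJ
Summing the manipulated equations, ΔHrxn = (2)·(-802.3) + (-1)·(-393.5) + (2)·(-74.8) = -1360.7 kJ

ΔHrxn = -1360.7 kJ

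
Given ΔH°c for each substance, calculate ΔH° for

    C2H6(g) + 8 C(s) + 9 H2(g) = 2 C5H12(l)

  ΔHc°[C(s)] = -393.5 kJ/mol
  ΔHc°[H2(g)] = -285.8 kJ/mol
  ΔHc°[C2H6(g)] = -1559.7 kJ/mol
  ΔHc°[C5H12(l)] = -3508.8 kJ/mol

With combustion enthalpies, reactants minus products:
= [1·(-1559.7) + 8·(-393.5) + 9·(-285.8)] − [2·(-3508.8)]
= -262.3 kJ/mol

ΔH° = -262.3 kJ/mol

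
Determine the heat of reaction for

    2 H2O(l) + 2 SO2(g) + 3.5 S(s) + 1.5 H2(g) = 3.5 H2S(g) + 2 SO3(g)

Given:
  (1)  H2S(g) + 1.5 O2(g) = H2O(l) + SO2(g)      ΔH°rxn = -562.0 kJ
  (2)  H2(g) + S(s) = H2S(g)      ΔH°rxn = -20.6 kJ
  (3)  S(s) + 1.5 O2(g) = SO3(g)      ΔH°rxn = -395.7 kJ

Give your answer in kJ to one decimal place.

ΔH°rxn = 301.7 kJ

(1) reversed and × 2 (H2O(l) must end up as a reactant; scale by 2 for the 2 H2O(l)): (-2)·(-562.0) = +1124.0 kJ
(2) × 3/2 (scale by 3/2 for the 3/2 H2(g)): (3/2)·(-20.6) = -30.9 kJ
(3) × 2 (×2 to match 2 SO3(g) in the target): (2)·(-395.7) = -791.4 kJ
Summing the manipulated equations, ΔH°rxn = (-2)·(-562.0) + (3/2)·(-20.6) + (2)·(-395.7) = 301.7 kJ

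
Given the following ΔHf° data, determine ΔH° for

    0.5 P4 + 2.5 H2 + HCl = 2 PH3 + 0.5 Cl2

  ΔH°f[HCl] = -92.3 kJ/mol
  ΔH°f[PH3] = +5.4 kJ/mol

ΔH° = 103.1 kJ/mol

Products: 2·(+5.4) + 1/2·(+0.0) = +10.8
Reactants: 1/2·(+0.0) + 5/2·(+0.0) + 1·(-92.3) = -92.3
ΔH° = (+10.8) − (-92.3) = 103.1 kJ/mol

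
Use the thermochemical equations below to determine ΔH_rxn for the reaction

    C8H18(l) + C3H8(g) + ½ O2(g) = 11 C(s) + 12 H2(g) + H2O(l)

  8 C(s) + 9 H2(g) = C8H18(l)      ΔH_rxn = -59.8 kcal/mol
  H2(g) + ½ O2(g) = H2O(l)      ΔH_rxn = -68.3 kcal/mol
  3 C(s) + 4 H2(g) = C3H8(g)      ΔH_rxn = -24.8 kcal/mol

equation 1 reversed (reverse to put C8H18(l) on the reactant side): +59.8 kcal/mol
equation 2 as written (H2O(l) already on the product side): -68.3 kcal/mol
equation 3 reversed (C3H8(g) must end up as a reactant): +24.8 kcal/mol
ΔH_rxn = (+59.8) + (-68.3) + (+24.8) = 16.3 kcal/mol

ΔH_rxn = 16.3 kcal/mol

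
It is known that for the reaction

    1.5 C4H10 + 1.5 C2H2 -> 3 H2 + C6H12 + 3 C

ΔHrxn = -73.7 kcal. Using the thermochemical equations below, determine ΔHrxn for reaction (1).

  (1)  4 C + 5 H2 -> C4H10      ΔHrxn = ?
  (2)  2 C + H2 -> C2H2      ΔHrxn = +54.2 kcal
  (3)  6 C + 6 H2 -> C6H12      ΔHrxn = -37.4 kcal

ΔHrxn = -30.0 kcal

(1) reversed and × 3/2 (C4H10 must end up as a reactant; ×3/2 to match 3/2 C4H10 in the target): contributes −3/2·x
(2) reversed and × 3/2 (reverse to put C2H2 on the reactant side; ×3/2 to match 3/2 C2H2 in the target): (-3/2)·(+54.2) = -81.3 kcal
(3) as written (C6H12 already on the product side): -37.4 kcal
-73.7 = (-81.3) + (-37.4) − 3/2·x
x = (-73.7 − (-118.7)) / (-3/2) = -30.0 kcal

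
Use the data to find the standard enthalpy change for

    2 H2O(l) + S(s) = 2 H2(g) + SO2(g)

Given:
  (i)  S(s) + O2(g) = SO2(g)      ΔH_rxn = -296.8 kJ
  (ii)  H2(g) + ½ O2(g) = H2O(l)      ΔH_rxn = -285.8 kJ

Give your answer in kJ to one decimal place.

ΔH_rxn = 274.8 kJ

(i) as written: -296.8 kJ
(ii) reversed and × 2: (-2)·(-285.8) = +571.6 kJ
Summing the manipulated equations, ΔH_rxn = (-296.8) + (+571.6) = 274.8 kJ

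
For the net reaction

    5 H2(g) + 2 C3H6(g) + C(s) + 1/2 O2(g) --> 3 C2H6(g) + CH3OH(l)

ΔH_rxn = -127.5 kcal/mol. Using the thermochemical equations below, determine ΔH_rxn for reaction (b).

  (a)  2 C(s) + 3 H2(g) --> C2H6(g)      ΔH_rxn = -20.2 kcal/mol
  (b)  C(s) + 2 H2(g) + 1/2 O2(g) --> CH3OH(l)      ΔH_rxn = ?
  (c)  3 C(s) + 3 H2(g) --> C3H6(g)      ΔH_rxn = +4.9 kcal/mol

ΔH_rxn = -57.1 kcal/mol

(a) × 3: (3)·(-20.2) = -60.6 kcal/mol
(b) as written: contributes x
(c) reversed and × 2: (-2)·(+4.9) = -9.8 kcal/mol
-127.5 = (-60.6) + (-9.8) + x
x = (-127.5 − (-70.4)) / (1) = -57.1 kcal/mol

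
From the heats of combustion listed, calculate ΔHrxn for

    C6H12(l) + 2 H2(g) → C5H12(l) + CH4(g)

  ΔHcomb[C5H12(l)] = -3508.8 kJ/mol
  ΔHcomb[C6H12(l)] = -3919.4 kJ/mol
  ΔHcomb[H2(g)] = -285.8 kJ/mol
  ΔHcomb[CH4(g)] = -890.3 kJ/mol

ΔHrxn = -91.9 kJ/mol

With combustion enthalpies, reactants minus products:
= [1·(-3919.4) + 2·(-285.8)] − [1·(-3508.8) + 1·(-890.3)]
= -91.9 kJ/mol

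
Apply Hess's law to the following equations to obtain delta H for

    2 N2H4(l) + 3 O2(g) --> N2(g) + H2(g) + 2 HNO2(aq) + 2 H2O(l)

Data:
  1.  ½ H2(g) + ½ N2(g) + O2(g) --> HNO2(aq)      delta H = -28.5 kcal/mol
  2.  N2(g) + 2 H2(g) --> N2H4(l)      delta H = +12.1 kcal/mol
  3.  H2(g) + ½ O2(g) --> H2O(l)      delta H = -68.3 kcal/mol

eq. 1 × 2 (scale by 2 for the 2 HNO2(aq)): (2)·(-28.5) = -57.0 kcal/mol
eq. 2 reversed and × 2 (reverse to put N2H4(l) on the reactant side; scale by 2 for the 2 N2H4(l)): (-2)·(+12.1) = -24.2 kcal/mol
eq. 3 × 2 (scale by 2 for the 2 H2O(l)): (2)·(-68.3) = -136.6 kcal/mol
delta H = (-57.0) + (-24.2) + (-136.6) = -217.8 kcal/mol

delta H = -217.8 kcal/mol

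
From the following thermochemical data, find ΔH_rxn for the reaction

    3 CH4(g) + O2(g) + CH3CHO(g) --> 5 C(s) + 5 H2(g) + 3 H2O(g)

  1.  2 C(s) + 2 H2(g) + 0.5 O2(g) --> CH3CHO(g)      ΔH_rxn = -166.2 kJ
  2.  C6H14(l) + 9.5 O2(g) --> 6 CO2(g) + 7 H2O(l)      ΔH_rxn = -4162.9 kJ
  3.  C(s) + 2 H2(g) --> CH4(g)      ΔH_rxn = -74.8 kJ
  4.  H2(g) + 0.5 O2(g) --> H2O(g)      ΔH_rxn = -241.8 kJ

ΔH_rxn = -334.8 kJ

eq. 1 reversed (CH3CHO(g) must end up as a reactant): +166.2 kJ
eq. 2: not needed (H2O(l) appears nowhere else).
eq. 3 reversed and × 3 (reverse to put CH4(g) on the reactant side; scale by 3 for the 3 CH4(g)): (-3)·(-74.8) = +224.4 kJ
eq. 4 × 3 (scale by 3 for the 3 H2O(g)): (3)·(-241.8) = -725.4 kJ
Since enthalpy is a state function, ΔH_rxn = (+166.2) + (+224.4) + (-725.4) = -334.8 kJ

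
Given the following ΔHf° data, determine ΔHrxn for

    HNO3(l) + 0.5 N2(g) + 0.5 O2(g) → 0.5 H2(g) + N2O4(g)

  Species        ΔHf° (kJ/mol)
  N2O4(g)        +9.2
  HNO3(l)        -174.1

ΔHrxn = 183.3 kJ/mol

ΔH°rxn = Σ nΔHf°(products) − Σ nΔHf°(reactants).
Products: 1/2·(+0.0) + 1·(+9.2) = +9.2
Reactants: 1·(-174.1) + 1/2·(+0.0) + 1/2·(+0.0) = -174.1
ΔHrxn = (+9.2) − (-174.1) = 183.3 kJ/mol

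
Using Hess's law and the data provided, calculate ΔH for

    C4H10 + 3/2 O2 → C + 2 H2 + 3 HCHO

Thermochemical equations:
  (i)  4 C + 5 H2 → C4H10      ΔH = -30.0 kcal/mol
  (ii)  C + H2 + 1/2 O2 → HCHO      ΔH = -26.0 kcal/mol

ΔH = -48.0 kcal/mol

(i) reversed: +30.0 kcal/mol
(ii) × 3: (3)·(-26.0) = -78.0 kcal/mol
By Hess's law, ΔH = (+30.0) + (-78.0) = -48.0 kcal/mol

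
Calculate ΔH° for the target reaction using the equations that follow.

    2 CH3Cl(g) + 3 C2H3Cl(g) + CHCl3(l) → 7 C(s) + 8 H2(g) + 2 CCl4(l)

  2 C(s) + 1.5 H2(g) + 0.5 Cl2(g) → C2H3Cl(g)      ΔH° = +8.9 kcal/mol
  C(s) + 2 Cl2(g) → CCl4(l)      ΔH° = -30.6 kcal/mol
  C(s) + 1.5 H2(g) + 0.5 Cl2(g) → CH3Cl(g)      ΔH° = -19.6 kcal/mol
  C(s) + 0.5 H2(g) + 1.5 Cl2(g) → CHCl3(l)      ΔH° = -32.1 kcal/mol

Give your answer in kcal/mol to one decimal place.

equation 1 reversed and × 3 (C2H3Cl(g) must end up as a reactant; ×3 to match 3 C2H3Cl(g) in the target): (-3)·(+8.9) = -26.7 kcal/mol
equation 2 × 2 (scale by 2 for the 2 CCl4(l)): (2)·(-30.6) = -61.2 kcal/mol
equation 3 reversed and × 2 (reverse to put CH3Cl(g) on the reactant side; ×2 to match 2 CH3Cl(g) in the target): (-2)·(-19.6) = +39.2 kcal/mol
equation 4 reversed (CHCl3(l) must end up as a reactant): +32.1 kcal/mol
ΔH° = (-26.7) + (-61.2) + (+39.2) + (+32.1) = -16.6 kcal/mol

ΔH° = -16.6 kcal/mol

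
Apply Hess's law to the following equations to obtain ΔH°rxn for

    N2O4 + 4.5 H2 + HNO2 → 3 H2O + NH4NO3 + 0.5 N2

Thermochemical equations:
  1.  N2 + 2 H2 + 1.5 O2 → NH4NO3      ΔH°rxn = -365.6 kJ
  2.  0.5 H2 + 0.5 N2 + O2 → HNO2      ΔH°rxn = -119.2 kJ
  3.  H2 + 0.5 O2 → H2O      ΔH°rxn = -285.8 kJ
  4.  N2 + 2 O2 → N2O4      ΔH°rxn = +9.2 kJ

ΔH°rxn = -1113.0 kJ

eq. 1 as written (NH4NO3 already on the product side): -365.6 kJ
eq. 2 reversed (reverse to put HNO2 on the reactant side): +119.2 kJ
eq. 3 × 3 (scale by 3 for the 3 H2O): (3)·(-285.8) = -857.4 kJ
eq. 4 reversed (N2O4 must end up as a reactant): -9.2 kJ
Summing the manipulated equations, ΔH°rxn = (1)·(-365.6) + (-1)·(-119.2) + (3)·(-285.8) + (-1)·(+9.2) = -1113.0 kJ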